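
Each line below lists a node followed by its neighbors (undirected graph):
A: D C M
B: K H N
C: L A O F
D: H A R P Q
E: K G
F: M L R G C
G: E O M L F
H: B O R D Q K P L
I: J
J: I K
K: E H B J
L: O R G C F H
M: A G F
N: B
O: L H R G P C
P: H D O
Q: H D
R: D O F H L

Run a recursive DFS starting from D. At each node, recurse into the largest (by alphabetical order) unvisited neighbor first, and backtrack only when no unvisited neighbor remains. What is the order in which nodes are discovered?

Visit D
D → R
R → O
O → P
P → H
H → Q
H → L
L → G
G → M
M → F
F → C
C → A
G → E
E → K
K → J
J → I
K → B
B → N

D → R → O → P → H → Q → L → G → M → F → C → A → E → K → J → I → B → N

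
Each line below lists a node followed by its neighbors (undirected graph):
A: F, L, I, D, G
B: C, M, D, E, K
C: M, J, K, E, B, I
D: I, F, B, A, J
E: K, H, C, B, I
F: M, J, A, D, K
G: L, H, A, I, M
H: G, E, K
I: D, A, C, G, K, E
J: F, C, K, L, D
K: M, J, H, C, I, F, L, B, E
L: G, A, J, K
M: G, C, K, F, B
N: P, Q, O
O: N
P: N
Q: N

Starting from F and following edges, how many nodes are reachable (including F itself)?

BFS from F visits: F, M, K, J, D, A, G, C, B, L, I, H, E
Reachable nodes: 13 of 17 total.

13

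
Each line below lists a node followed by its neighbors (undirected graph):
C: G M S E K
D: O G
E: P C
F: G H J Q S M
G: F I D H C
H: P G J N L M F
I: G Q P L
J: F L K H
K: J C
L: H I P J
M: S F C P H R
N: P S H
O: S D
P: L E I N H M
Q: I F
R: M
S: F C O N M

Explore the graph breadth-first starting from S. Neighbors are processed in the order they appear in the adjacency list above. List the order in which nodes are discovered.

Visit S; enqueue F, C, O, N, M → queue [F, C, O, N, M]
Visit F; enqueue G, H, J, Q → queue [C, O, N, M, G, H, J, Q]
Visit C; enqueue E, K → queue [O, N, M, G, H, J, Q, E, K]
Visit O; enqueue D → queue [N, M, G, H, J, Q, E, K, D]
Visit N; enqueue P → queue [M, G, H, J, Q, E, K, D, P]
Visit M; enqueue R → queue [G, H, J, Q, E, K, D, P, R]
Visit G; enqueue I → queue [H, J, Q, E, K, D, P, R, I]
Visit H; enqueue L → queue [J, Q, E, K, D, P, R, I, L]
Visit J → queue [Q, E, K, D, P, R, I, L]
Visit Q → queue [E, K, D, P, R, I, L]
Visit E → queue [K, D, P, R, I, L]
Visit K → queue [D, P, R, I, L]
Visit D → queue [P, R, I, L]
Visit P → queue [R, I, L]
Visit R → queue [I, L]
Visit I → queue [L]
Visit L → queue []

S → F → C → O → N → M → G → H → J → Q → E → K → D → P → R → I → L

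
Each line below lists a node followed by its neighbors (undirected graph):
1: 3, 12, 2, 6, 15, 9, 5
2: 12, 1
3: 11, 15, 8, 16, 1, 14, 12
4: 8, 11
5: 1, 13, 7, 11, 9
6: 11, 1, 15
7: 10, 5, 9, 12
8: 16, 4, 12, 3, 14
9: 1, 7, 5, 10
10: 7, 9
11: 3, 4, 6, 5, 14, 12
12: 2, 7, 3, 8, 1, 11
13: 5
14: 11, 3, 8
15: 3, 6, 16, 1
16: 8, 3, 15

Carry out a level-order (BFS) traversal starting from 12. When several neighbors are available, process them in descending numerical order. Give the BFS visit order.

Visit 12; enqueue 11, 8, 7, 3, 2, 1 → queue [11, 8, 7, 3, 2, 1]
Visit 11; enqueue 14, 6, 5, 4 → queue [8, 7, 3, 2, 1, 14, 6, 5, 4]
Visit 8; enqueue 16 → queue [7, 3, 2, 1, 14, 6, 5, 4, 16]
Visit 7; enqueue 10, 9 → queue [3, 2, 1, 14, 6, 5, 4, 16, 10, 9]
Visit 3; enqueue 15 → queue [2, 1, 14, 6, 5, 4, 16, 10, 9, 15]
Visit 2 → queue [1, 14, 6, 5, 4, 16, 10, 9, 15]
Visit 1 → queue [14, 6, 5, 4, 16, 10, 9, 15]
Visit 14 → queue [6, 5, 4, 16, 10, 9, 15]
Visit 6 → queue [5, 4, 16, 10, 9, 15]
Visit 5; enqueue 13 → queue [4, 16, 10, 9, 15, 13]
Visit 4 → queue [16, 10, 9, 15, 13]
Visit 16 → queue [10, 9, 15, 13]
Visit 10 → queue [9, 15, 13]
Visit 9 → queue [15, 13]
Visit 15 → queue [13]
Visit 13 → queue []

12, 11, 8, 7, 3, 2, 1, 14, 6, 5, 4, 16, 10, 9, 15, 13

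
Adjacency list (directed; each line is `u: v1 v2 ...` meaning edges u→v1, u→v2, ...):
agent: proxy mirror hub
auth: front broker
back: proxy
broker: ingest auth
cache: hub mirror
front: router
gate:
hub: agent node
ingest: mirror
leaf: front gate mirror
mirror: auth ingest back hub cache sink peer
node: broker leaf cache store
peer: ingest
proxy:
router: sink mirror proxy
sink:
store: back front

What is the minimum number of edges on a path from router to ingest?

Level 0: router
Level 1: mirror, proxy, sink
Level 2: auth, back, cache, hub, ingest, peer
Level 3: agent, broker, front, node
Level 4: leaf, store
Level 5: gate
ingest first appears at level 2.

2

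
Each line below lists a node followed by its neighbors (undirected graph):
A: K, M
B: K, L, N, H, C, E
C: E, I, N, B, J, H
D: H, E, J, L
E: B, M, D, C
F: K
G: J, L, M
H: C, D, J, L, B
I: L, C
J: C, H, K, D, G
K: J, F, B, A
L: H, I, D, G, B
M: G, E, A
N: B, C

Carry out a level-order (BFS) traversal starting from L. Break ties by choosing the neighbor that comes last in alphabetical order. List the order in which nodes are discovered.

L, I, H, G, D, B, C, J, M, E, N, K, A, F

Visit L; enqueue I, H, G, D, B → queue [I, H, G, D, B]
Visit I; enqueue C → queue [H, G, D, B, C]
Visit H; enqueue J → queue [G, D, B, C, J]
Visit G; enqueue M → queue [D, B, C, J, M]
Visit D; enqueue E → queue [B, C, J, M, E]
Visit B; enqueue N, K → queue [C, J, M, E, N, K]
Visit C → queue [J, M, E, N, K]
Visit J → queue [M, E, N, K]
Visit M; enqueue A → queue [E, N, K, A]
Visit E → queue [N, K, A]
Visit N → queue [K, A]
Visit K; enqueue F → queue [A, F]
Visit A → queue [F]
Visit F → queue []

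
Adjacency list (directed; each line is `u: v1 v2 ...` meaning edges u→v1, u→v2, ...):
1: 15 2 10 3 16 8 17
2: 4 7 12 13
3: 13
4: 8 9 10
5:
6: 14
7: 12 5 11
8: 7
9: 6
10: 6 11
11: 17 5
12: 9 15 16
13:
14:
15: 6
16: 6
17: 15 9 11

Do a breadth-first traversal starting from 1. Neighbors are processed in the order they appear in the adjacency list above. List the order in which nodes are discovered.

Visit 1; enqueue 15, 2, 10, 3, 16, 8, 17 → queue [15, 2, 10, 3, 16, 8, 17]
Visit 15; enqueue 6 → queue [2, 10, 3, 16, 8, 17, 6]
Visit 2; enqueue 4, 7, 12, 13 → queue [10, 3, 16, 8, 17, 6, 4, 7, 12, 13]
Visit 10; enqueue 11 → queue [3, 16, 8, 17, 6, 4, 7, 12, 13, 11]
Visit 3 → queue [16, 8, 17, 6, 4, 7, 12, 13, 11]
Visit 16 → queue [8, 17, 6, 4, 7, 12, 13, 11]
Visit 8 → queue [17, 6, 4, 7, 12, 13, 11]
Visit 17; enqueue 9 → queue [6, 4, 7, 12, 13, 11, 9]
Visit 6; enqueue 14 → queue [4, 7, 12, 13, 11, 9, 14]
Visit 4 → queue [7, 12, 13, 11, 9, 14]
Visit 7; enqueue 5 → queue [12, 13, 11, 9, 14, 5]
Visit 12 → queue [13, 11, 9, 14, 5]
Visit 13 → queue [11, 9, 14, 5]
Visit 11 → queue [9, 14, 5]
Visit 9 → queue [14, 5]
Visit 14 → queue [5]
Visit 5 → queue []

1 → 15 → 2 → 10 → 3 → 16 → 8 → 17 → 6 → 4 → 7 → 12 → 13 → 11 → 9 → 14 → 5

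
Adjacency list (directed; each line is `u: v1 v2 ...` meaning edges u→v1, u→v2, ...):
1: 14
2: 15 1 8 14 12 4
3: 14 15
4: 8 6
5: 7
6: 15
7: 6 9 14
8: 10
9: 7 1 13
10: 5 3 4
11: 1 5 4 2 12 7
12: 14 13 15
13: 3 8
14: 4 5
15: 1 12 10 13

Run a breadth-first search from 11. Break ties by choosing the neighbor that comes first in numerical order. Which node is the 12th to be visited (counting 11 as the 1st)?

Visit 11; enqueue 1, 2, 4, 5, 7, 12 → queue [1, 2, 4, 5, 7, 12]
Visit 1; enqueue 14 → queue [2, 4, 5, 7, 12, 14]
Visit 2; enqueue 8, 15 → queue [4, 5, 7, 12, 14, 8, 15]
Visit 4; enqueue 6 → queue [5, 7, 12, 14, 8, 15, 6]
Visit 5 → queue [7, 12, 14, 8, 15, 6]
Visit 7; enqueue 9 → queue [12, 14, 8, 15, 6, 9]
Visit 12; enqueue 13 → queue [14, 8, 15, 6, 9, 13]
Visit 14 → queue [8, 15, 6, 9, 13]
Visit 8; enqueue 10 → queue [15, 6, 9, 13, 10]
Visit 15 → queue [6, 9, 13, 10]
Visit 6 → queue [9, 13, 10]
Visit 9 → queue [13, 10]
Visit 13; enqueue 3 → queue [10, 3]
Visit 10 → queue [3]
Visit 3 → queue []

Visit order: 11, 1, 2, 4, 5, 7, 12, 14, 8, 15, 6, 9, 13, 10, 3

9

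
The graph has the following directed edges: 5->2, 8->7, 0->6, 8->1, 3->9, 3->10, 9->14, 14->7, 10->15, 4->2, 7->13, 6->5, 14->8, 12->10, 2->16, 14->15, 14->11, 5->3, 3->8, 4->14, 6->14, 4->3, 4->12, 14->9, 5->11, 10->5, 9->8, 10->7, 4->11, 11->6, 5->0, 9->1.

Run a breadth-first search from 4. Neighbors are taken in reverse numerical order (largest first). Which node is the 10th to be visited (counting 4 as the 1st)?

7

Visit 4; enqueue 14, 12, 11, 3, 2 → queue [14, 12, 11, 3, 2]
Visit 14; enqueue 15, 9, 8, 7 → queue [12, 11, 3, 2, 15, 9, 8, 7]
Visit 12; enqueue 10 → queue [11, 3, 2, 15, 9, 8, 7, 10]
Visit 11; enqueue 6 → queue [3, 2, 15, 9, 8, 7, 10, 6]
Visit 3 → queue [2, 15, 9, 8, 7, 10, 6]
Visit 2; enqueue 16 → queue [15, 9, 8, 7, 10, 6, 16]
Visit 15 → queue [9, 8, 7, 10, 6, 16]
Visit 9; enqueue 1 → queue [8, 7, 10, 6, 16, 1]
Visit 8 → queue [7, 10, 6, 16, 1]
Visit 7; enqueue 13 → queue [10, 6, 16, 1, 13]
Visit 10; enqueue 5 → queue [6, 16, 1, 13, 5]
Visit 6 → queue [16, 1, 13, 5]
Visit 16 → queue [1, 13, 5]
Visit 1 → queue [13, 5]
Visit 13 → queue [5]
Visit 5; enqueue 0 → queue [0]
Visit 0 → queue []

Visit order: 4, 14, 12, 11, 3, 2, 15, 9, 8, 7, 10, 6, 16, 1, 13, 5, 0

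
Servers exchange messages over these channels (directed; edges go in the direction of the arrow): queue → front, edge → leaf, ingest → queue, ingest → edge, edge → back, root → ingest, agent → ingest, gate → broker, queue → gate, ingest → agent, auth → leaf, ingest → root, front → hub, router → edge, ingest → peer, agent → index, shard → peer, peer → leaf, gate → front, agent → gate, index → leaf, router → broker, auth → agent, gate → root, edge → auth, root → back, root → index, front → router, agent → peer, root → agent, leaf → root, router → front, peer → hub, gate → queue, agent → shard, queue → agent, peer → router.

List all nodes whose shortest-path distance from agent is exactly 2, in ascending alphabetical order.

Level 0: agent
Level 1: gate, index, ingest, peer, shard
Level 2: broker, edge, front, hub, leaf, queue, root, router
Level 3: auth, back

broker, edge, front, hub, leaf, queue, root, router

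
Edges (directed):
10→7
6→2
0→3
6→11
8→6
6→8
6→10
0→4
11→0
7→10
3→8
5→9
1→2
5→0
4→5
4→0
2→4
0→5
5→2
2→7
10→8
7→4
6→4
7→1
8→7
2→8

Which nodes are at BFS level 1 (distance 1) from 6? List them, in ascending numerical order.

Level 0: 6
Level 1: 2, 4, 8, 10, 11
Level 2: 0, 5, 7
Level 3: 1, 3, 9

2, 4, 8, 10, 11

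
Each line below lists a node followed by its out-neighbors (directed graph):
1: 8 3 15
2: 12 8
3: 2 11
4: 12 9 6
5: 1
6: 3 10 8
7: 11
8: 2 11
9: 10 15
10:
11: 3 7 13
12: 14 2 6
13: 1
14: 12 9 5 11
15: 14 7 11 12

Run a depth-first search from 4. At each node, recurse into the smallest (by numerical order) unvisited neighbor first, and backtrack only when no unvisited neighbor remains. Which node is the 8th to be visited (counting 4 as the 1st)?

13

Visit 4
4 → 6
6 → 3
3 → 2
2 → 8
8 → 11
11 → 7
11 → 13
13 → 1
1 → 15
15 → 12
12 → 14
14 → 5
14 → 9
9 → 10

Visit order: 4, 6, 3, 2, 8, 11, 7, 13, 1, 15, 12, 14, 5, 9, 10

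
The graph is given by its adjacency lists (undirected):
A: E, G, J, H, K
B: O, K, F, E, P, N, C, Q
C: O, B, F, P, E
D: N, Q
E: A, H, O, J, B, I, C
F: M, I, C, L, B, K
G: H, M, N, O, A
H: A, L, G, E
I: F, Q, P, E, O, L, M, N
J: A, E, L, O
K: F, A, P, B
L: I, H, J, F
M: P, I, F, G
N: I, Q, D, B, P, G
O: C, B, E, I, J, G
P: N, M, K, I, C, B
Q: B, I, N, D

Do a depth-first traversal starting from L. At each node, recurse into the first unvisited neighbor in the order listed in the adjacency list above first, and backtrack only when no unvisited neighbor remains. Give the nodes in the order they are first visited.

Visit L
L → I
I → F
F → M
M → P
P → N
N → Q
Q → B
B → O
O → C
C → E
E → A
A → G
G → H
A → J
A → K
Q → D

L, I, F, M, P, N, Q, B, O, C, E, A, G, H, J, K, D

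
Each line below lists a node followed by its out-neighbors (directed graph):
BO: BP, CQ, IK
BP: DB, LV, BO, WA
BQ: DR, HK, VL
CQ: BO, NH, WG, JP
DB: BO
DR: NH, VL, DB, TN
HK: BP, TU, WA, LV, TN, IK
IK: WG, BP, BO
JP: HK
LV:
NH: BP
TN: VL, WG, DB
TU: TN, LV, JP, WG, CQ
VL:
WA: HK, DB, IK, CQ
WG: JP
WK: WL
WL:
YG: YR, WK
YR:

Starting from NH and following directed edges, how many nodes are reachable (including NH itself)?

14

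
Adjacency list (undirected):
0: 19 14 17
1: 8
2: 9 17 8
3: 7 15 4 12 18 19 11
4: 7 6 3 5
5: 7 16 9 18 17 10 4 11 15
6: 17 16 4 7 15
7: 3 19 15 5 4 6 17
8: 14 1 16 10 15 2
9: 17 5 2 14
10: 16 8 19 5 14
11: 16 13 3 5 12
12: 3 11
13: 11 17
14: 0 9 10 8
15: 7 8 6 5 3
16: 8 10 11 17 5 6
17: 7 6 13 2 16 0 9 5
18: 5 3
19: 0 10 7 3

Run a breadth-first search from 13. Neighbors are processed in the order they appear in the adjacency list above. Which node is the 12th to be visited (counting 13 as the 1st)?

9

Visit 13; enqueue 11, 17 → queue [11, 17]
Visit 11; enqueue 16, 3, 5, 12 → queue [17, 16, 3, 5, 12]
Visit 17; enqueue 7, 6, 2, 0, 9 → queue [16, 3, 5, 12, 7, 6, 2, 0, 9]
Visit 16; enqueue 8, 10 → queue [3, 5, 12, 7, 6, 2, 0, 9, 8, 10]
Visit 3; enqueue 15, 4, 18, 19 → queue [5, 12, 7, 6, 2, 0, 9, 8, 10, 15, 4, 18, 19]
Visit 5 → queue [12, 7, 6, 2, 0, 9, 8, 10, 15, 4, 18, 19]
Visit 12 → queue [7, 6, 2, 0, 9, 8, 10, 15, 4, 18, 19]
Visit 7 → queue [6, 2, 0, 9, 8, 10, 15, 4, 18, 19]
Visit 6 → queue [2, 0, 9, 8, 10, 15, 4, 18, 19]
Visit 2 → queue [0, 9, 8, 10, 15, 4, 18, 19]
Visit 0; enqueue 14 → queue [9, 8, 10, 15, 4, 18, 19, 14]
Visit 9 → queue [8, 10, 15, 4, 18, 19, 14]
Visit 8; enqueue 1 → queue [10, 15, 4, 18, 19, 14, 1]
Visit 10 → queue [15, 4, 18, 19, 14, 1]
Visit 15 → queue [4, 18, 19, 14, 1]
Visit 4 → queue [18, 19, 14, 1]
Visit 18 → queue [19, 14, 1]
Visit 19 → queue [14, 1]
Visit 14 → queue [1]
Visit 1 → queue []

Visit order: 13, 11, 17, 16, 3, 5, 12, 7, 6, 2, 0, 9, 8, 10, 15, 4, 18, 19, 14, 1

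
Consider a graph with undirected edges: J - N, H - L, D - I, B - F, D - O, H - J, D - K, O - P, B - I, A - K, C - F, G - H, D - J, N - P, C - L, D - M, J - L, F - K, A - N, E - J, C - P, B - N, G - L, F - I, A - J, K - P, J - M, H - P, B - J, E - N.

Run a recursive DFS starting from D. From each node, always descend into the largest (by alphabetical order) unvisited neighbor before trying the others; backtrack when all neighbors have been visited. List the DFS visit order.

D O P N J M L H G C F K A I B E

Visit D
D → O
O → P
P → N
N → J
J → M
J → L
L → H
H → G
L → C
C → F
F → K
K → A
F → I
I → B
J → E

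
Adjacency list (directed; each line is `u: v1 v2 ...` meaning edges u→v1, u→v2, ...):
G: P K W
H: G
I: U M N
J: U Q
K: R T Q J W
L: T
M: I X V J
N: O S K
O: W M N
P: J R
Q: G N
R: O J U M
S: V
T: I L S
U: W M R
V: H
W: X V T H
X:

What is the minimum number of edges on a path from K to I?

Level 0: K
Level 1: J, Q, R, T, W
Level 2: G, H, I, L, M, N, O, S, U, V, X
Level 3: P
I first appears at level 2.

2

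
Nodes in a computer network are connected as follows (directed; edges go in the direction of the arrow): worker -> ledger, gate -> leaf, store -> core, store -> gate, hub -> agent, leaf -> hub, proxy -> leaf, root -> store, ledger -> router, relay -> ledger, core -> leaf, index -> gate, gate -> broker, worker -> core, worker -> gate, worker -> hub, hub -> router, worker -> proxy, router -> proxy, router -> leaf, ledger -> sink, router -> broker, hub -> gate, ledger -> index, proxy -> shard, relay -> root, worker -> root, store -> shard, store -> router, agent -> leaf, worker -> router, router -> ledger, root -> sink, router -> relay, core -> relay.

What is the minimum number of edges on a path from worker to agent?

Level 0: worker
Level 1: core, gate, hub, ledger, proxy, root, router
Level 2: agent, broker, index, leaf, relay, shard, sink, store
agent first appears at level 2.

2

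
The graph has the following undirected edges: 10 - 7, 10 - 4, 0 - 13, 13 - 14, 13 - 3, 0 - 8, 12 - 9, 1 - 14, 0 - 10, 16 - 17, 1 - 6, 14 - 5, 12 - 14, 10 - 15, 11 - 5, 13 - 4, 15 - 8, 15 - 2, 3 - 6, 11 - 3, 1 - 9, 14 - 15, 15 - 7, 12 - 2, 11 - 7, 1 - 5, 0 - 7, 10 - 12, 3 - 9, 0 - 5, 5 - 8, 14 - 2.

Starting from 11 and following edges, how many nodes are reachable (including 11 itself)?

16

BFS from 11 visits: 11, 7, 5, 3, 15, 10, 0, 14, 8, 1, 13, 9, 6, 2, 12, 4
Reachable nodes: 16 of 18 total.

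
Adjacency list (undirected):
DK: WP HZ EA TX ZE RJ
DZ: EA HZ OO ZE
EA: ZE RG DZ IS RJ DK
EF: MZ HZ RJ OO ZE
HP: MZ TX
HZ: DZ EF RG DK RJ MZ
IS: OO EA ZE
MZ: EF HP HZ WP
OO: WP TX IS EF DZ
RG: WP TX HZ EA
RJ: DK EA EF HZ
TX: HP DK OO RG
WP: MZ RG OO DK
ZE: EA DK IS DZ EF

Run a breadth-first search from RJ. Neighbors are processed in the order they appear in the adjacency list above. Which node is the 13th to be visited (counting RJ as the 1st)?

OO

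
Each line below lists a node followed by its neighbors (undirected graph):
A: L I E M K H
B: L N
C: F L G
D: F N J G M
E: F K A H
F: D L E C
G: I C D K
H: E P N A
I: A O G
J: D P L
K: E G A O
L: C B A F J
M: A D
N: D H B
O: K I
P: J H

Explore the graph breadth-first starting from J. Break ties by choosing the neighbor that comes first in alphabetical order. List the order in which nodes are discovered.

J, D, L, P, F, G, M, N, A, B, C, H, E, I, K, O

Visit J; enqueue D, L, P → queue [D, L, P]
Visit D; enqueue F, G, M, N → queue [L, P, F, G, M, N]
Visit L; enqueue A, B, C → queue [P, F, G, M, N, A, B, C]
Visit P; enqueue H → queue [F, G, M, N, A, B, C, H]
Visit F; enqueue E → queue [G, M, N, A, B, C, H, E]
Visit G; enqueue I, K → queue [M, N, A, B, C, H, E, I, K]
Visit M → queue [N, A, B, C, H, E, I, K]
Visit N → queue [A, B, C, H, E, I, K]
Visit A → queue [B, C, H, E, I, K]
Visit B → queue [C, H, E, I, K]
Visit C → queue [H, E, I, K]
Visit H → queue [E, I, K]
Visit E → queue [I, K]
Visit I; enqueue O → queue [K, O]
Visit K → queue [O]
Visit O → queue []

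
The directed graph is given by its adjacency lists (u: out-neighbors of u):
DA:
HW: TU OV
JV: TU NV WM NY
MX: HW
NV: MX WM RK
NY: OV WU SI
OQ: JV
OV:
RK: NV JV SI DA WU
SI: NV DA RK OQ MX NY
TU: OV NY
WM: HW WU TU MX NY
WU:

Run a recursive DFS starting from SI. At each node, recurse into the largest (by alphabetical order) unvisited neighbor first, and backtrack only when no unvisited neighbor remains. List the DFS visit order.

Visit SI
SI → RK
RK → WU
RK → NV
NV → WM
WM → TU
TU → OV
TU → NY
WM → MX
MX → HW
RK → JV
RK → DA
SI → OQ

SI → RK → WU → NV → WM → TU → OV → NY → MX → HW → JV → DA → OQ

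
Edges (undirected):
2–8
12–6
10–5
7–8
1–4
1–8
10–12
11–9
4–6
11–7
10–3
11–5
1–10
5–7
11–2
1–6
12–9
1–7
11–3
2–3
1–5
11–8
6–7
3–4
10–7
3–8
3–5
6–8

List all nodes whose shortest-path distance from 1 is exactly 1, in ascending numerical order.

4, 5, 6, 7, 8, 10

Level 0: 1
Level 1: 4, 5, 6, 7, 8, 10
Level 2: 2, 3, 11, 12
Level 3: 9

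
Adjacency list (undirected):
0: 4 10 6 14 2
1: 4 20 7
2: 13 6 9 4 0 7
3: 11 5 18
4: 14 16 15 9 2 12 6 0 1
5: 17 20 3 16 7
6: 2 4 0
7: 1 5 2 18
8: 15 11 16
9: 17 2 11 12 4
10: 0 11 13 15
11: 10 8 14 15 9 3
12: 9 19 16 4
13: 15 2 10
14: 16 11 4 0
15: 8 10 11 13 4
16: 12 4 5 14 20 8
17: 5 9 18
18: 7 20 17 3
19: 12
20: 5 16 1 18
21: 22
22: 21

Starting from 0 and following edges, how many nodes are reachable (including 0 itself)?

21

BFS from 0 visits: 0, 4, 10, 6, 14, 2, 16, 15, 9, 12, 1, 11, 13, 7, 5, 20, 8, 17, 19, 3, 18
Reachable nodes: 21 of 23 total.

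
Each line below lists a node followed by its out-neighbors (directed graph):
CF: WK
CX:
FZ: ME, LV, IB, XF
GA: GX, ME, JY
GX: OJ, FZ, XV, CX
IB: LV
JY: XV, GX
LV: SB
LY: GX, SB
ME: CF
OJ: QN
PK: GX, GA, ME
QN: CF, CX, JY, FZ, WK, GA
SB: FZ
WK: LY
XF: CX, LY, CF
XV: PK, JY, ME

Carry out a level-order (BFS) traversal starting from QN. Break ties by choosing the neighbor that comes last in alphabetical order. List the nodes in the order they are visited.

Visit QN; enqueue WK, JY, GA, FZ, CX, CF → queue [WK, JY, GA, FZ, CX, CF]
Visit WK; enqueue LY → queue [JY, GA, FZ, CX, CF, LY]
Visit JY; enqueue XV, GX → queue [GA, FZ, CX, CF, LY, XV, GX]
Visit GA; enqueue ME → queue [FZ, CX, CF, LY, XV, GX, ME]
Visit FZ; enqueue XF, LV, IB → queue [CX, CF, LY, XV, GX, ME, XF, LV, IB]
Visit CX → queue [CF, LY, XV, GX, ME, XF, LV, IB]
Visit CF → queue [LY, XV, GX, ME, XF, LV, IB]
Visit LY; enqueue SB → queue [XV, GX, ME, XF, LV, IB, SB]
Visit XV; enqueue PK → queue [GX, ME, XF, LV, IB, SB, PK]
Visit GX; enqueue OJ → queue [ME, XF, LV, IB, SB, PK, OJ]
Visit ME → queue [XF, LV, IB, SB, PK, OJ]
Visit XF → queue [LV, IB, SB, PK, OJ]
Visit LV → queue [IB, SB, PK, OJ]
Visit IB → queue [SB, PK, OJ]
Visit SB → queue [PK, OJ]
Visit PK → queue [OJ]
Visit OJ → queue []

QN → WK → JY → GA → FZ → CX → CF → LY → XV → GX → ME → XF → LV → IB → SB → PK → OJ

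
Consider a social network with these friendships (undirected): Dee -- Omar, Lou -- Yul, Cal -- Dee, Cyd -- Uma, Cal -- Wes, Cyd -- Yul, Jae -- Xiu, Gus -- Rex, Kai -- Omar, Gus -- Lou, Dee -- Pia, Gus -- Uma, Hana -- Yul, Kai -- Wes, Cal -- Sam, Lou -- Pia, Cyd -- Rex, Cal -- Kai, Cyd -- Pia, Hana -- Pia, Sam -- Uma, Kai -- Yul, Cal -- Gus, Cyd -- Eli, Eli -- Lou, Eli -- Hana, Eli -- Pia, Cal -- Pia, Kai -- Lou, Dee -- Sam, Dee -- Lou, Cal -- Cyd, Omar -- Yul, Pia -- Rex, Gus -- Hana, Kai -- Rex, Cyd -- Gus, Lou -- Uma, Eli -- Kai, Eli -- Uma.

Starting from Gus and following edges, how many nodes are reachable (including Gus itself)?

BFS from Gus visits: Gus, Cal, Cyd, Hana, Lou, Rex, Uma, Dee, Kai, Pia, Sam, Wes, Eli, Yul, Omar
Reachable nodes: 15 of 17 total.

15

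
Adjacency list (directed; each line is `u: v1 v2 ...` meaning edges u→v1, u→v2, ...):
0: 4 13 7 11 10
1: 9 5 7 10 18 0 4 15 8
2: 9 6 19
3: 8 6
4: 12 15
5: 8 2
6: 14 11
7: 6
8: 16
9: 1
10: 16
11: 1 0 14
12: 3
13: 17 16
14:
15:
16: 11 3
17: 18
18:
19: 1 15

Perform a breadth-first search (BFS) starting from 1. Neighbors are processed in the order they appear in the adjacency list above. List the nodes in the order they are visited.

Visit 1; enqueue 9, 5, 7, 10, 18, 0, 4, 15, 8 → queue [9, 5, 7, 10, 18, 0, 4, 15, 8]
Visit 9 → queue [5, 7, 10, 18, 0, 4, 15, 8]
Visit 5; enqueue 2 → queue [7, 10, 18, 0, 4, 15, 8, 2]
Visit 7; enqueue 6 → queue [10, 18, 0, 4, 15, 8, 2, 6]
Visit 10; enqueue 16 → queue [18, 0, 4, 15, 8, 2, 6, 16]
Visit 18 → queue [0, 4, 15, 8, 2, 6, 16]
Visit 0; enqueue 13, 11 → queue [4, 15, 8, 2, 6, 16, 13, 11]
Visit 4; enqueue 12 → queue [15, 8, 2, 6, 16, 13, 11, 12]
Visit 15 → queue [8, 2, 6, 16, 13, 11, 12]
Visit 8 → queue [2, 6, 16, 13, 11, 12]
Visit 2; enqueue 19 → queue [6, 16, 13, 11, 12, 19]
Visit 6; enqueue 14 → queue [16, 13, 11, 12, 19, 14]
Visit 16; enqueue 3 → queue [13, 11, 12, 19, 14, 3]
Visit 13; enqueue 17 → queue [11, 12, 19, 14, 3, 17]
Visit 11 → queue [12, 19, 14, 3, 17]
Visit 12 → queue [19, 14, 3, 17]
Visit 19 → queue [14, 3, 17]
Visit 14 → queue [3, 17]
Visit 3 → queue [17]
Visit 17 → queue []

1, 9, 5, 7, 10, 18, 0, 4, 15, 8, 2, 6, 16, 13, 11, 12, 19, 14, 3, 17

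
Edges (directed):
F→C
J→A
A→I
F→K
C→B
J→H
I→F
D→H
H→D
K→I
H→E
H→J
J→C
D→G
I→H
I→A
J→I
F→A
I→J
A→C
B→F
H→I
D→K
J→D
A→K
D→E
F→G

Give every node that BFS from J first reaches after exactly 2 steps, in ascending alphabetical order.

Level 0: J
Level 1: A, C, D, H, I
Level 2: B, E, F, G, K

B, E, F, G, K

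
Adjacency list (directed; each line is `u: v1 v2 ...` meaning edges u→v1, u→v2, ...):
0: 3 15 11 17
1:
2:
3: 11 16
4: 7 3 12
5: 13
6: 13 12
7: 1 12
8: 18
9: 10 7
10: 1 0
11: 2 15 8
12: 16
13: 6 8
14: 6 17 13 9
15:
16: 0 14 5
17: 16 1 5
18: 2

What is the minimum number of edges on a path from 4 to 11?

Level 0: 4
Level 1: 3, 7, 12
Level 2: 1, 11, 16
Level 3: 0, 2, 5, 8, 14, 15
Level 4: 6, 9, 13, 17, 18
Level 5: 10
11 first appears at level 2.

2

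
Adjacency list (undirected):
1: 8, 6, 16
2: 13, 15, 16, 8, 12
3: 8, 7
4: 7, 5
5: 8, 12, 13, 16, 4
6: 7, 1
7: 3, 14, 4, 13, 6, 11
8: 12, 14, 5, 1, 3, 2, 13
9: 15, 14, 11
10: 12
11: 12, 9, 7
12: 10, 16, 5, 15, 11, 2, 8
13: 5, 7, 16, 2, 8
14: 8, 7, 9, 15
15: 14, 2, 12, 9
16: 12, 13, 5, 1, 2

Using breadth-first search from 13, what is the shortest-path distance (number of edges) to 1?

2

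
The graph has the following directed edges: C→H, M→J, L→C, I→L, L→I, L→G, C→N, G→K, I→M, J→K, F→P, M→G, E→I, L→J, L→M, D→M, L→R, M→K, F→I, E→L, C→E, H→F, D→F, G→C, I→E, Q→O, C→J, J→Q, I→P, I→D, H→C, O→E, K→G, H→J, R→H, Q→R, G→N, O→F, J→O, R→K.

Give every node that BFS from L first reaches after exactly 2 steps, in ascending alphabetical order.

Level 0: L
Level 1: C, G, I, J, M, R
Level 2: D, E, H, K, N, O, P, Q
Level 3: F

D, E, H, K, N, O, P, Q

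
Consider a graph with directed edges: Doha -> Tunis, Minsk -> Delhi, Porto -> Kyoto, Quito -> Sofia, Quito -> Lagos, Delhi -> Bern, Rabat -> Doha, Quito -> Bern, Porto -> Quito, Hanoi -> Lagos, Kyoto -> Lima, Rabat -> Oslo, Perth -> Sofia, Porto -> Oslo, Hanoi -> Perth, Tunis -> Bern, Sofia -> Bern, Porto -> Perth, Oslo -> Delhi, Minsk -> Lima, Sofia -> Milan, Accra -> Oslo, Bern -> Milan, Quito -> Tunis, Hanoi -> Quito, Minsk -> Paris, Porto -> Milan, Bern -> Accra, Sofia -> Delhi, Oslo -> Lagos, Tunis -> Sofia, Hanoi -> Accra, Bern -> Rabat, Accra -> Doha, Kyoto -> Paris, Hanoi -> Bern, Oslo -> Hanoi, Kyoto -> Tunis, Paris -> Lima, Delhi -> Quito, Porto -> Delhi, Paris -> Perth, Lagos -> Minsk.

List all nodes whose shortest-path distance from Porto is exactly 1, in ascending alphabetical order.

Delhi, Kyoto, Milan, Oslo, Perth, Quito

Level 0: Porto
Level 1: Delhi, Kyoto, Milan, Oslo, Perth, Quito
Level 2: Bern, Hanoi, Lagos, Lima, Paris, Sofia, Tunis
Level 3: Accra, Minsk, Rabat
Level 4: Doha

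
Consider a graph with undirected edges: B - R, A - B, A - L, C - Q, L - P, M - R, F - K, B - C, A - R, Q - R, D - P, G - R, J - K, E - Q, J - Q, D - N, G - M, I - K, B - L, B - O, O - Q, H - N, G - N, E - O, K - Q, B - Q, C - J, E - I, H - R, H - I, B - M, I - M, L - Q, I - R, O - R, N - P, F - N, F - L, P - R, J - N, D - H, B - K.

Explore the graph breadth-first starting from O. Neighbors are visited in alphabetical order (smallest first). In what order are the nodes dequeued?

Visit O; enqueue B, E, Q, R → queue [B, E, Q, R]
Visit B; enqueue A, C, K, L, M → queue [E, Q, R, A, C, K, L, M]
Visit E; enqueue I → queue [Q, R, A, C, K, L, M, I]
Visit Q; enqueue J → queue [R, A, C, K, L, M, I, J]
Visit R; enqueue G, H, P → queue [A, C, K, L, M, I, J, G, H, P]
Visit A → queue [C, K, L, M, I, J, G, H, P]
Visit C → queue [K, L, M, I, J, G, H, P]
Visit K; enqueue F → queue [L, M, I, J, G, H, P, F]
Visit L → queue [M, I, J, G, H, P, F]
Visit M → queue [I, J, G, H, P, F]
Visit I → queue [J, G, H, P, F]
Visit J; enqueue N → queue [G, H, P, F, N]
Visit G → queue [H, P, F, N]
Visit H; enqueue D → queue [P, F, N, D]
Visit P → queue [F, N, D]
Visit F → queue [N, D]
Visit N → queue [D]
Visit D → queue []

O B E Q R A C K L M I J G H P F N D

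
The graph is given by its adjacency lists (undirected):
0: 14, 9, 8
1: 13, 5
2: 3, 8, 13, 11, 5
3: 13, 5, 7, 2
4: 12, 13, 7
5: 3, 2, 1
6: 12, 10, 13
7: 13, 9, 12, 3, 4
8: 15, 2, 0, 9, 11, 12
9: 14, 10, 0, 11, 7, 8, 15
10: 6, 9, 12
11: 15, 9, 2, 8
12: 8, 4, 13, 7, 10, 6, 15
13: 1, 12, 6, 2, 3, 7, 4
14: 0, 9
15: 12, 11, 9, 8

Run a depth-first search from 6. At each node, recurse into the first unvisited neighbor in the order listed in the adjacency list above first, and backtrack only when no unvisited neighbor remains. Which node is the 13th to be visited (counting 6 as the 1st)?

Visit 6
6 → 12
12 → 8
8 → 15
15 → 11
11 → 9
9 → 14
14 → 0
9 → 10
9 → 7
7 → 13
13 → 1
1 → 5
5 → 3
3 → 2
13 → 4

Visit order: 6, 12, 8, 15, 11, 9, 14, 0, 10, 7, 13, 1, 5, 3, 2, 4

5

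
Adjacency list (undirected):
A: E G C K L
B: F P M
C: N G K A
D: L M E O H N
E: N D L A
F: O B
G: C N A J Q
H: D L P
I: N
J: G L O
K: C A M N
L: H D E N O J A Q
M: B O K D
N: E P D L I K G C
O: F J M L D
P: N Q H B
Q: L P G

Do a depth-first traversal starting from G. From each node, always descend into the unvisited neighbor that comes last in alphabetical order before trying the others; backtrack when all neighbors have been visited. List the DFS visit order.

Visit G
G → Q
Q → P
P → N
N → L
L → O
O → M
M → K
K → C
C → A
A → E
E → D
D → H
M → B
B → F
O → J
N → I

G → Q → P → N → L → O → M → K → C → A → E → D → H → B → F → J → I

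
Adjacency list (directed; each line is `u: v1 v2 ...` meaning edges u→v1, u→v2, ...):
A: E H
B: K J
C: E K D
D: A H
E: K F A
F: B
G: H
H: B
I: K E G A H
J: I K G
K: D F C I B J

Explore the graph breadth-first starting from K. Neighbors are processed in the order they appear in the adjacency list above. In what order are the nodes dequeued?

Visit K; enqueue D, F, C, I, B, J → queue [D, F, C, I, B, J]
Visit D; enqueue A, H → queue [F, C, I, B, J, A, H]
Visit F → queue [C, I, B, J, A, H]
Visit C; enqueue E → queue [I, B, J, A, H, E]
Visit I; enqueue G → queue [B, J, A, H, E, G]
Visit B → queue [J, A, H, E, G]
Visit J → queue [A, H, E, G]
Visit A → queue [H, E, G]
Visit H → queue [E, G]
Visit E → queue [G]
Visit G → queue []

K → D → F → C → I → B → J → A → H → E → G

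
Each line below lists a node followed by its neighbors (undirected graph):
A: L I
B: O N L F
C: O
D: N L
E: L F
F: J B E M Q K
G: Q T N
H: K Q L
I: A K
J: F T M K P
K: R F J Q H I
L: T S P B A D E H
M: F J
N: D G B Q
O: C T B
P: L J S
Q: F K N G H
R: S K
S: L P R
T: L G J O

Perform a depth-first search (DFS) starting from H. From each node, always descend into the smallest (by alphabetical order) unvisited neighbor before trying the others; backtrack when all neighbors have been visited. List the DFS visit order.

Visit H
H → K
K → F
F → B
B → L
L → A
A → I
L → D
D → N
N → G
G → Q
G → T
T → J
J → M
J → P
P → S
S → R
T → O
O → C
L → E

H K F B L A I D N G Q T J M P S R O C E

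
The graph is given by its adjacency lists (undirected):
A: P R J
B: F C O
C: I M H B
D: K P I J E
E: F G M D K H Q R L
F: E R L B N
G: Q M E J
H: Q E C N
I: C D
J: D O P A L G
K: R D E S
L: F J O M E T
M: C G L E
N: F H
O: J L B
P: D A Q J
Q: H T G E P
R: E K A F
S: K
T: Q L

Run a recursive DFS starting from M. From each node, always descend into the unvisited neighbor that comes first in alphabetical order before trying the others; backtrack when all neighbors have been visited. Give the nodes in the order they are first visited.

M, C, B, F, E, D, I, J, A, P, Q, G, H, N, T, L, O, R, K, S

Visit M
M → C
C → B
B → F
F → E
E → D
D → I
D → J
J → A
A → P
P → Q
Q → G
Q → H
H → N
Q → T
T → L
L → O
A → R
R → K
K → S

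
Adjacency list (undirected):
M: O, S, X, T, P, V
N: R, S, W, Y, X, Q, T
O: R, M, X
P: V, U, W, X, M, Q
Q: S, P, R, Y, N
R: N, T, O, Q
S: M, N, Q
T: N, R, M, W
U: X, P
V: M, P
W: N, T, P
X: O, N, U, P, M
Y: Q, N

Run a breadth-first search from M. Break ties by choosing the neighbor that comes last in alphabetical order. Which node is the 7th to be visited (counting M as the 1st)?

Visit M; enqueue X, V, T, S, P, O → queue [X, V, T, S, P, O]
Visit X; enqueue U, N → queue [V, T, S, P, O, U, N]
Visit V → queue [T, S, P, O, U, N]
Visit T; enqueue W, R → queue [S, P, O, U, N, W, R]
Visit S; enqueue Q → queue [P, O, U, N, W, R, Q]
Visit P → queue [O, U, N, W, R, Q]
Visit O → queue [U, N, W, R, Q]
Visit U → queue [N, W, R, Q]
Visit N; enqueue Y → queue [W, R, Q, Y]
Visit W → queue [R, Q, Y]
Visit R → queue [Q, Y]
Visit Q → queue [Y]
Visit Y → queue []

Visit order: M, X, V, T, S, P, O, U, N, W, R, Q, Y

O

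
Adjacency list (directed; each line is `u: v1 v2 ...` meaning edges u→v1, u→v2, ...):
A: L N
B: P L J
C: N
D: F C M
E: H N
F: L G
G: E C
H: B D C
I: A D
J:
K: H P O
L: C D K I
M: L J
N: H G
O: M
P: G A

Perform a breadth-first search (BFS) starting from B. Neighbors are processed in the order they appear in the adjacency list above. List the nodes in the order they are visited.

B -> P -> L -> J -> G -> A -> C -> D -> K -> I -> E -> N -> F -> M -> H -> O

Visit B; enqueue P, L, J → queue [P, L, J]
Visit P; enqueue G, A → queue [L, J, G, A]
Visit L; enqueue C, D, K, I → queue [J, G, A, C, D, K, I]
Visit J → queue [G, A, C, D, K, I]
Visit G; enqueue E → queue [A, C, D, K, I, E]
Visit A; enqueue N → queue [C, D, K, I, E, N]
Visit C → queue [D, K, I, E, N]
Visit D; enqueue F, M → queue [K, I, E, N, F, M]
Visit K; enqueue H, O → queue [I, E, N, F, M, H, O]
Visit I → queue [E, N, F, M, H, O]
Visit E → queue [N, F, M, H, O]
Visit N → queue [F, M, H, O]
Visit F → queue [M, H, O]
Visit M → queue [H, O]
Visit H → queue [O]
Visit O → queue []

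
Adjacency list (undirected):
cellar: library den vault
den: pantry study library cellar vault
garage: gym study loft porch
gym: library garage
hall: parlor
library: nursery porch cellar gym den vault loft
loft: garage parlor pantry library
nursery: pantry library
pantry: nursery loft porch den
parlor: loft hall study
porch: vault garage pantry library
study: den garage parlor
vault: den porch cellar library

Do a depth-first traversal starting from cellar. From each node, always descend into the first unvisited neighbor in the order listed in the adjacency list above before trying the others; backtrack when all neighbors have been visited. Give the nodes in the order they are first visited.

cellar, library, nursery, pantry, loft, garage, gym, study, den, vault, porch, parlor, hall

Visit cellar
cellar → library
library → nursery
nursery → pantry
pantry → loft
loft → garage
garage → gym
garage → study
study → den
den → vault
vault → porch
study → parlor
parlor → hall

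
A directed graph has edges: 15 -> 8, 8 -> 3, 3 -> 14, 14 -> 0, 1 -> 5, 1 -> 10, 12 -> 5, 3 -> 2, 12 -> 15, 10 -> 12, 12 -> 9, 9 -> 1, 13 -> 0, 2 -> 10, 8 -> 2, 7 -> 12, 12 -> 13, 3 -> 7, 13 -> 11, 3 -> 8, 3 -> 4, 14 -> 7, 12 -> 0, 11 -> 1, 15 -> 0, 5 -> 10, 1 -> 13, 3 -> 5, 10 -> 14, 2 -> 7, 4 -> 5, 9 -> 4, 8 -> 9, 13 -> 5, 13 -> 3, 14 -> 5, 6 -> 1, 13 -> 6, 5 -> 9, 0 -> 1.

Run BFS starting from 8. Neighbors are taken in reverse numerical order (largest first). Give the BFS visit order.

Visit 8; enqueue 9, 3, 2 → queue [9, 3, 2]
Visit 9; enqueue 4, 1 → queue [3, 2, 4, 1]
Visit 3; enqueue 14, 7, 5 → queue [2, 4, 1, 14, 7, 5]
Visit 2; enqueue 10 → queue [4, 1, 14, 7, 5, 10]
Visit 4 → queue [1, 14, 7, 5, 10]
Visit 1; enqueue 13 → queue [14, 7, 5, 10, 13]
Visit 14; enqueue 0 → queue [7, 5, 10, 13, 0]
Visit 7; enqueue 12 → queue [5, 10, 13, 0, 12]
Visit 5 → queue [10, 13, 0, 12]
Visit 10 → queue [13, 0, 12]
Visit 13; enqueue 11, 6 → queue [0, 12, 11, 6]
Visit 0 → queue [12, 11, 6]
Visit 12; enqueue 15 → queue [11, 6, 15]
Visit 11 → queue [6, 15]
Visit 6 → queue [15]
Visit 15 → queue []

8 → 9 → 3 → 2 → 4 → 1 → 14 → 7 → 5 → 10 → 13 → 0 → 12 → 11 → 6 → 15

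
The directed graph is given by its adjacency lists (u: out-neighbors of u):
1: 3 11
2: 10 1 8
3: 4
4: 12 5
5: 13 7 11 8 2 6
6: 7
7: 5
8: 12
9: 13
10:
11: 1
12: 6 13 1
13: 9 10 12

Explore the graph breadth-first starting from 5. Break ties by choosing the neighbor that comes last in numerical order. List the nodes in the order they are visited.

5, 13, 11, 8, 7, 6, 2, 12, 10, 9, 1, 3, 4

Visit 5; enqueue 13, 11, 8, 7, 6, 2 → queue [13, 11, 8, 7, 6, 2]
Visit 13; enqueue 12, 10, 9 → queue [11, 8, 7, 6, 2, 12, 10, 9]
Visit 11; enqueue 1 → queue [8, 7, 6, 2, 12, 10, 9, 1]
Visit 8 → queue [7, 6, 2, 12, 10, 9, 1]
Visit 7 → queue [6, 2, 12, 10, 9, 1]
Visit 6 → queue [2, 12, 10, 9, 1]
Visit 2 → queue [12, 10, 9, 1]
Visit 12 → queue [10, 9, 1]
Visit 10 → queue [9, 1]
Visit 9 → queue [1]
Visit 1; enqueue 3 → queue [3]
Visit 3; enqueue 4 → queue [4]
Visit 4 → queue []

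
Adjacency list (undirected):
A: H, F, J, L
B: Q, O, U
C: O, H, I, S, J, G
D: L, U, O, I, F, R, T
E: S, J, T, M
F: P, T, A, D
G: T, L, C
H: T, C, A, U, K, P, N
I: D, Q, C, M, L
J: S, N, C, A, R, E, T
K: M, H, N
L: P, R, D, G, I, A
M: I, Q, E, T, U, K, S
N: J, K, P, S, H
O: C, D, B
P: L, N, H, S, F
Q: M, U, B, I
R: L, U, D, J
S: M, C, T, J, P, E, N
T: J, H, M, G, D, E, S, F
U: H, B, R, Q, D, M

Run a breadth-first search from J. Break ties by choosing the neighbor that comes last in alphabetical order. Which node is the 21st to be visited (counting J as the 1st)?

Visit J; enqueue T, S, R, N, E, C, A → queue [T, S, R, N, E, C, A]
Visit T; enqueue M, H, G, F, D → queue [S, R, N, E, C, A, M, H, G, F, D]
Visit S; enqueue P → queue [R, N, E, C, A, M, H, G, F, D, P]
Visit R; enqueue U, L → queue [N, E, C, A, M, H, G, F, D, P, U, L]
Visit N; enqueue K → queue [E, C, A, M, H, G, F, D, P, U, L, K]
Visit E → queue [C, A, M, H, G, F, D, P, U, L, K]
Visit C; enqueue O, I → queue [A, M, H, G, F, D, P, U, L, K, O, I]
Visit A → queue [M, H, G, F, D, P, U, L, K, O, I]
Visit M; enqueue Q → queue [H, G, F, D, P, U, L, K, O, I, Q]
Visit H → queue [G, F, D, P, U, L, K, O, I, Q]
Visit G → queue [F, D, P, U, L, K, O, I, Q]
Visit F → queue [D, P, U, L, K, O, I, Q]
Visit D → queue [P, U, L, K, O, I, Q]
Visit P → queue [U, L, K, O, I, Q]
Visit U; enqueue B → queue [L, K, O, I, Q, B]
Visit L → queue [K, O, I, Q, B]
Visit K → queue [O, I, Q, B]
Visit O → queue [I, Q, B]
Visit I → queue [Q, B]
Visit Q → queue [B]
Visit B → queue []

Visit order: J, T, S, R, N, E, C, A, M, H, G, F, D, P, U, L, K, O, I, Q, B

B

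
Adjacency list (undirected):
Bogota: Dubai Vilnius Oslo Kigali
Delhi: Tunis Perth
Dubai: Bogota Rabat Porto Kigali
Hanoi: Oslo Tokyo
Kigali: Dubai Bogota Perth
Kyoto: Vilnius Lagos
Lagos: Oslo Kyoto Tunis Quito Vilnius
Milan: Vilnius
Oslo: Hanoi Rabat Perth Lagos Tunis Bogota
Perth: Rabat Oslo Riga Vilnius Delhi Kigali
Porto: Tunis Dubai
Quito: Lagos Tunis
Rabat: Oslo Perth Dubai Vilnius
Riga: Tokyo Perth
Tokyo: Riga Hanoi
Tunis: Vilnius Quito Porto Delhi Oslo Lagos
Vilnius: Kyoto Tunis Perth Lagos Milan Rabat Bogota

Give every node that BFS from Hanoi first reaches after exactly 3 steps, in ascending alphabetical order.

Delhi, Dubai, Kigali, Kyoto, Porto, Quito, Vilnius

Level 0: Hanoi
Level 1: Oslo, Tokyo
Level 2: Bogota, Lagos, Perth, Rabat, Riga, Tunis
Level 3: Delhi, Dubai, Kigali, Kyoto, Porto, Quito, Vilnius
Level 4: Milan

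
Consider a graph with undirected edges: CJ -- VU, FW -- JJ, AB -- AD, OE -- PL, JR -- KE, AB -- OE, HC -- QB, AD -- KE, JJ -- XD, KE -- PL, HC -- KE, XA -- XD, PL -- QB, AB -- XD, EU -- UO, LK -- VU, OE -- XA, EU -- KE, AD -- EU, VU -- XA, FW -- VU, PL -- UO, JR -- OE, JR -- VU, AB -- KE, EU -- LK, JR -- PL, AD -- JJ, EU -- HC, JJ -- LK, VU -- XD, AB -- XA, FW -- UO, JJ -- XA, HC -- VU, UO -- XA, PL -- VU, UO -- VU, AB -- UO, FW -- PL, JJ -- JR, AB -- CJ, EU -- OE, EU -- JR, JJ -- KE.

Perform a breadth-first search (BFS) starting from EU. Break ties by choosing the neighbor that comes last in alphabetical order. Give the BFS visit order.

EU, UO, OE, LK, KE, JR, HC, AD, XA, VU, PL, FW, AB, JJ, QB, XD, CJ

Visit EU; enqueue UO, OE, LK, KE, JR, HC, AD → queue [UO, OE, LK, KE, JR, HC, AD]
Visit UO; enqueue XA, VU, PL, FW, AB → queue [OE, LK, KE, JR, HC, AD, XA, VU, PL, FW, AB]
Visit OE → queue [LK, KE, JR, HC, AD, XA, VU, PL, FW, AB]
Visit LK; enqueue JJ → queue [KE, JR, HC, AD, XA, VU, PL, FW, AB, JJ]
Visit KE → queue [JR, HC, AD, XA, VU, PL, FW, AB, JJ]
Visit JR → queue [HC, AD, XA, VU, PL, FW, AB, JJ]
Visit HC; enqueue QB → queue [AD, XA, VU, PL, FW, AB, JJ, QB]
Visit AD → queue [XA, VU, PL, FW, AB, JJ, QB]
Visit XA; enqueue XD → queue [VU, PL, FW, AB, JJ, QB, XD]
Visit VU; enqueue CJ → queue [PL, FW, AB, JJ, QB, XD, CJ]
Visit PL → queue [FW, AB, JJ, QB, XD, CJ]
Visit FW → queue [AB, JJ, QB, XD, CJ]
Visit AB → queue [JJ, QB, XD, CJ]
Visit JJ → queue [QB, XD, CJ]
Visit QB → queue [XD, CJ]
Visit XD → queue [CJ]
Visit CJ → queue []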